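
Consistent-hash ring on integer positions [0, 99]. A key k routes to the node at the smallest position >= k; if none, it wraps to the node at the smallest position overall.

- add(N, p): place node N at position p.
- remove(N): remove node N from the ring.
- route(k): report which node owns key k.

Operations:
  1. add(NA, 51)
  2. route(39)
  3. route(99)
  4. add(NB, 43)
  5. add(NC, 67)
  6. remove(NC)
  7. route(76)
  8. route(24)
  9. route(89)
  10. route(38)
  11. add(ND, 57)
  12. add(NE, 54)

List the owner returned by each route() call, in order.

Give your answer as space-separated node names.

Answer: NA NA NB NB NB NB

Derivation:
Op 1: add NA@51 -> ring=[51:NA]
Op 2: route key 39: smallest pos >= 39 is 51 -> NA
Op 3: route key 99: none >= 99, wrap to smallest pos 51 -> NA
Op 4: add NB@43 -> ring=[43:NB,51:NA]
Op 5: add NC@67 -> ring=[43:NB,51:NA,67:NC]
Op 6: remove NC -> ring=[43:NB,51:NA]
Op 7: route key 76: none >= 76, wrap to smallest pos 43 -> NB
Op 8: route key 24: smallest pos >= 24 is 43 -> NB
Op 9: route key 89: none >= 89, wrap to smallest pos 43 -> NB
Op 10: route key 38: smallest pos >= 38 is 43 -> NB
Op 11: add ND@57 -> ring=[43:NB,51:NA,57:ND]
Op 12: add NE@54 -> ring=[43:NB,51:NA,54:NE,57:ND]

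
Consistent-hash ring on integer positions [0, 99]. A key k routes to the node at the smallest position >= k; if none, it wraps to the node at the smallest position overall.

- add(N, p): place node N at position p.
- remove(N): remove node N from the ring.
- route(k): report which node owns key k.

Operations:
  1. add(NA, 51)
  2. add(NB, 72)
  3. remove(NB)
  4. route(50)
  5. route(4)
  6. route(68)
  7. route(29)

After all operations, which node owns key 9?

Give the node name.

Op 1: add NA@51 -> ring=[51:NA]
Op 2: add NB@72 -> ring=[51:NA,72:NB]
Op 3: remove NB -> ring=[51:NA]
Op 4: route key 50: smallest pos >= 50 is 51 -> NA
Op 5: route key 4: smallest pos >= 4 is 51 -> NA
Op 6: route key 68: none >= 68, wrap to smallest pos 51 -> NA
Op 7: route key 29: smallest pos >= 29 is 51 -> NA
Final route key 9: smallest pos >= 9 is 51 -> NA

Answer: NA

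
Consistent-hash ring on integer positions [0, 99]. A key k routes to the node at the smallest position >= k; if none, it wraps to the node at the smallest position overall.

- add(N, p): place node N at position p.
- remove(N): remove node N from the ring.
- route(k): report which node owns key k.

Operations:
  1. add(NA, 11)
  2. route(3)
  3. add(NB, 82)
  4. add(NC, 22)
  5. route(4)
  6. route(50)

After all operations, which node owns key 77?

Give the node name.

Answer: NB

Derivation:
Op 1: add NA@11 -> ring=[11:NA]
Op 2: route key 3: smallest pos >= 3 is 11 -> NA
Op 3: add NB@82 -> ring=[11:NA,82:NB]
Op 4: add NC@22 -> ring=[11:NA,22:NC,82:NB]
Op 5: route key 4: smallest pos >= 4 is 11 -> NA
Op 6: route key 50: smallest pos >= 50 is 82 -> NB
Final route key 77: smallest pos >= 77 is 82 -> NB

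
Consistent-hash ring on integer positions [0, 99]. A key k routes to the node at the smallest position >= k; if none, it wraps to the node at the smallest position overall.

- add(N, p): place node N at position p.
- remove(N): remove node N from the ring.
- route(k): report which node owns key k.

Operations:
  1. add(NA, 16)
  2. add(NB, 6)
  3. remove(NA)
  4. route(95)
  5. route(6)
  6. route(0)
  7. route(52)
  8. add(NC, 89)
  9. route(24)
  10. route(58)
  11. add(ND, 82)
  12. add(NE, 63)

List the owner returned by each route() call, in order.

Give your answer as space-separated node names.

Op 1: add NA@16 -> ring=[16:NA]
Op 2: add NB@6 -> ring=[6:NB,16:NA]
Op 3: remove NA -> ring=[6:NB]
Op 4: route key 95: none >= 95, wrap to smallest pos 6 -> NB
Op 5: route key 6: smallest pos >= 6 is 6 -> NB
Op 6: route key 0: smallest pos >= 0 is 6 -> NB
Op 7: route key 52: none >= 52, wrap to smallest pos 6 -> NB
Op 8: add NC@89 -> ring=[6:NB,89:NC]
Op 9: route key 24: smallest pos >= 24 is 89 -> NC
Op 10: route key 58: smallest pos >= 58 is 89 -> NC
Op 11: add ND@82 -> ring=[6:NB,82:ND,89:NC]
Op 12: add NE@63 -> ring=[6:NB,63:NE,82:ND,89:NC]

Answer: NB NB NB NB NC NC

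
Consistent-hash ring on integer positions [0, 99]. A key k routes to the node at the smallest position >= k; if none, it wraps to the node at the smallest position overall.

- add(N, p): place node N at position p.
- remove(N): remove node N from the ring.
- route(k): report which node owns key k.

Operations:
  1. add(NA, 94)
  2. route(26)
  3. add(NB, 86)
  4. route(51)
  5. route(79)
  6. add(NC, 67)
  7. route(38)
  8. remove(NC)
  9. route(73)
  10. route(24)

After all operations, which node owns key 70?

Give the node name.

Op 1: add NA@94 -> ring=[94:NA]
Op 2: route key 26: smallest pos >= 26 is 94 -> NA
Op 3: add NB@86 -> ring=[86:NB,94:NA]
Op 4: route key 51: smallest pos >= 51 is 86 -> NB
Op 5: route key 79: smallest pos >= 79 is 86 -> NB
Op 6: add NC@67 -> ring=[67:NC,86:NB,94:NA]
Op 7: route key 38: smallest pos >= 38 is 67 -> NC
Op 8: remove NC -> ring=[86:NB,94:NA]
Op 9: route key 73: smallest pos >= 73 is 86 -> NB
Op 10: route key 24: smallest pos >= 24 is 86 -> NB
Final route key 70: smallest pos >= 70 is 86 -> NB

Answer: NB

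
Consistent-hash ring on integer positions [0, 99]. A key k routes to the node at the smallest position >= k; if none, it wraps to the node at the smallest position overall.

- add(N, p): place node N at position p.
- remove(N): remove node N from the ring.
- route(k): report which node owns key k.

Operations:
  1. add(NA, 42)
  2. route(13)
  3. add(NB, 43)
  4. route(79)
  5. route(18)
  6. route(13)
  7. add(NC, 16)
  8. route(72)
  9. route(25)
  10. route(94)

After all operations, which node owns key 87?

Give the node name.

Op 1: add NA@42 -> ring=[42:NA]
Op 2: route key 13: smallest pos >= 13 is 42 -> NA
Op 3: add NB@43 -> ring=[42:NA,43:NB]
Op 4: route key 79: none >= 79, wrap to smallest pos 42 -> NA
Op 5: route key 18: smallest pos >= 18 is 42 -> NA
Op 6: route key 13: smallest pos >= 13 is 42 -> NA
Op 7: add NC@16 -> ring=[16:NC,42:NA,43:NB]
Op 8: route key 72: none >= 72, wrap to smallest pos 16 -> NC
Op 9: route key 25: smallest pos >= 25 is 42 -> NA
Op 10: route key 94: none >= 94, wrap to smallest pos 16 -> NC
Final route key 87: none >= 87, wrap to smallest pos 16 -> NC

Answer: NC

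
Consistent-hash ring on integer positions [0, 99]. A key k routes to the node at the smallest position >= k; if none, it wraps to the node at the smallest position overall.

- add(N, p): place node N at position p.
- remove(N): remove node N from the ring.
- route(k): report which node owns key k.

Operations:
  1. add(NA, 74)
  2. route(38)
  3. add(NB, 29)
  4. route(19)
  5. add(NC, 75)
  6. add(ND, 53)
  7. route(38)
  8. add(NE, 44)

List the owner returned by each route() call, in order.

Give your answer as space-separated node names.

Answer: NA NB ND

Derivation:
Op 1: add NA@74 -> ring=[74:NA]
Op 2: route key 38: smallest pos >= 38 is 74 -> NA
Op 3: add NB@29 -> ring=[29:NB,74:NA]
Op 4: route key 19: smallest pos >= 19 is 29 -> NB
Op 5: add NC@75 -> ring=[29:NB,74:NA,75:NC]
Op 6: add ND@53 -> ring=[29:NB,53:ND,74:NA,75:NC]
Op 7: route key 38: smallest pos >= 38 is 53 -> ND
Op 8: add NE@44 -> ring=[29:NB,44:NE,53:ND,74:NA,75:NC]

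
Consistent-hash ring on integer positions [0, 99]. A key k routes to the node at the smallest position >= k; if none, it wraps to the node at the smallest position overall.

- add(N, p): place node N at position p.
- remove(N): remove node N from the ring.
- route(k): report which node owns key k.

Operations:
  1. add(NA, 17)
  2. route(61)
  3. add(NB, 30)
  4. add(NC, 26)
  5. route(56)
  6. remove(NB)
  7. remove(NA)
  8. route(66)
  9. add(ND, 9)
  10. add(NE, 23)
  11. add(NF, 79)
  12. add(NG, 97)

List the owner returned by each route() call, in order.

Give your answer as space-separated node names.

Answer: NA NA NC

Derivation:
Op 1: add NA@17 -> ring=[17:NA]
Op 2: route key 61: none >= 61, wrap to smallest pos 17 -> NA
Op 3: add NB@30 -> ring=[17:NA,30:NB]
Op 4: add NC@26 -> ring=[17:NA,26:NC,30:NB]
Op 5: route key 56: none >= 56, wrap to smallest pos 17 -> NA
Op 6: remove NB -> ring=[17:NA,26:NC]
Op 7: remove NA -> ring=[26:NC]
Op 8: route key 66: none >= 66, wrap to smallest pos 26 -> NC
Op 9: add ND@9 -> ring=[9:ND,26:NC]
Op 10: add NE@23 -> ring=[9:ND,23:NE,26:NC]
Op 11: add NF@79 -> ring=[9:ND,23:NE,26:NC,79:NF]
Op 12: add NG@97 -> ring=[9:ND,23:NE,26:NC,79:NF,97:NG]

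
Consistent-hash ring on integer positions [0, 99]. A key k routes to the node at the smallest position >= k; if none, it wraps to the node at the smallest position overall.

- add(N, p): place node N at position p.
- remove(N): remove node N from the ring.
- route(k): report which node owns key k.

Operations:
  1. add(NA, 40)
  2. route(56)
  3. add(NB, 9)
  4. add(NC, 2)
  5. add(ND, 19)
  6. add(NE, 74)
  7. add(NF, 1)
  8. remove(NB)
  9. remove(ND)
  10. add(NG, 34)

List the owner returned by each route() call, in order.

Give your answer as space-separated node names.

Op 1: add NA@40 -> ring=[40:NA]
Op 2: route key 56: none >= 56, wrap to smallest pos 40 -> NA
Op 3: add NB@9 -> ring=[9:NB,40:NA]
Op 4: add NC@2 -> ring=[2:NC,9:NB,40:NA]
Op 5: add ND@19 -> ring=[2:NC,9:NB,19:ND,40:NA]
Op 6: add NE@74 -> ring=[2:NC,9:NB,19:ND,40:NA,74:NE]
Op 7: add NF@1 -> ring=[1:NF,2:NC,9:NB,19:ND,40:NA,74:NE]
Op 8: remove NB -> ring=[1:NF,2:NC,19:ND,40:NA,74:NE]
Op 9: remove ND -> ring=[1:NF,2:NC,40:NA,74:NE]
Op 10: add NG@34 -> ring=[1:NF,2:NC,34:NG,40:NA,74:NE]

Answer: NA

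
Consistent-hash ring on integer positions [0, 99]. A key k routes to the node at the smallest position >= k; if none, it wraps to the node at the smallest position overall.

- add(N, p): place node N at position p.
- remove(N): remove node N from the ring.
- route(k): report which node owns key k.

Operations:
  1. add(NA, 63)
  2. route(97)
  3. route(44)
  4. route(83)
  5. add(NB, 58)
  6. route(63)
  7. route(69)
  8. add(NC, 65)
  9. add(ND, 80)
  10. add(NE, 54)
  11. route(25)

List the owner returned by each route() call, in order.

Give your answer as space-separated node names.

Answer: NA NA NA NA NB NE

Derivation:
Op 1: add NA@63 -> ring=[63:NA]
Op 2: route key 97: none >= 97, wrap to smallest pos 63 -> NA
Op 3: route key 44: smallest pos >= 44 is 63 -> NA
Op 4: route key 83: none >= 83, wrap to smallest pos 63 -> NA
Op 5: add NB@58 -> ring=[58:NB,63:NA]
Op 6: route key 63: smallest pos >= 63 is 63 -> NA
Op 7: route key 69: none >= 69, wrap to smallest pos 58 -> NB
Op 8: add NC@65 -> ring=[58:NB,63:NA,65:NC]
Op 9: add ND@80 -> ring=[58:NB,63:NA,65:NC,80:ND]
Op 10: add NE@54 -> ring=[54:NE,58:NB,63:NA,65:NC,80:ND]
Op 11: route key 25: smallest pos >= 25 is 54 -> NE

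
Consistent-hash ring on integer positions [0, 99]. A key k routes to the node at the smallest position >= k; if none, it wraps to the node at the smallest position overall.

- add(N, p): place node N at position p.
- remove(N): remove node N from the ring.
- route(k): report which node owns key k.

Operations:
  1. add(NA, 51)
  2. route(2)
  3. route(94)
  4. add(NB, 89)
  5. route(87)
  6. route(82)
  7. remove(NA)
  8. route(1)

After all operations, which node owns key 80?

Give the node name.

Op 1: add NA@51 -> ring=[51:NA]
Op 2: route key 2: smallest pos >= 2 is 51 -> NA
Op 3: route key 94: none >= 94, wrap to smallest pos 51 -> NA
Op 4: add NB@89 -> ring=[51:NA,89:NB]
Op 5: route key 87: smallest pos >= 87 is 89 -> NB
Op 6: route key 82: smallest pos >= 82 is 89 -> NB
Op 7: remove NA -> ring=[89:NB]
Op 8: route key 1: smallest pos >= 1 is 89 -> NB
Final route key 80: smallest pos >= 80 is 89 -> NB

Answer: NB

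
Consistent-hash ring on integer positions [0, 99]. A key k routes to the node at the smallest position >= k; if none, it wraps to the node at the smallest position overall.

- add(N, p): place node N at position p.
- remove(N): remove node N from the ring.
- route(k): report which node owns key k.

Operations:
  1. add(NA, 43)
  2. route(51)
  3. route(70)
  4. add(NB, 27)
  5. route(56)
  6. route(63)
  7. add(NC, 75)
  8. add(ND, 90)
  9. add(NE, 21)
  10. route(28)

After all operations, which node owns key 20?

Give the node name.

Answer: NE

Derivation:
Op 1: add NA@43 -> ring=[43:NA]
Op 2: route key 51: none >= 51, wrap to smallest pos 43 -> NA
Op 3: route key 70: none >= 70, wrap to smallest pos 43 -> NA
Op 4: add NB@27 -> ring=[27:NB,43:NA]
Op 5: route key 56: none >= 56, wrap to smallest pos 27 -> NB
Op 6: route key 63: none >= 63, wrap to smallest pos 27 -> NB
Op 7: add NC@75 -> ring=[27:NB,43:NA,75:NC]
Op 8: add ND@90 -> ring=[27:NB,43:NA,75:NC,90:ND]
Op 9: add NE@21 -> ring=[21:NE,27:NB,43:NA,75:NC,90:ND]
Op 10: route key 28: smallest pos >= 28 is 43 -> NA
Final route key 20: smallest pos >= 20 is 21 -> NE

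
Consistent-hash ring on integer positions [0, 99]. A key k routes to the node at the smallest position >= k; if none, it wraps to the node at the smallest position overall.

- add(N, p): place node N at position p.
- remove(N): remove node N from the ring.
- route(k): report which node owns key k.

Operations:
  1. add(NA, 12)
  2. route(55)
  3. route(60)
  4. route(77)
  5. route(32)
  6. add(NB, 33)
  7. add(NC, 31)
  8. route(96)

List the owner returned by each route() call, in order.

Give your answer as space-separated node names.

Op 1: add NA@12 -> ring=[12:NA]
Op 2: route key 55: none >= 55, wrap to smallest pos 12 -> NA
Op 3: route key 60: none >= 60, wrap to smallest pos 12 -> NA
Op 4: route key 77: none >= 77, wrap to smallest pos 12 -> NA
Op 5: route key 32: none >= 32, wrap to smallest pos 12 -> NA
Op 6: add NB@33 -> ring=[12:NA,33:NB]
Op 7: add NC@31 -> ring=[12:NA,31:NC,33:NB]
Op 8: route key 96: none >= 96, wrap to smallest pos 12 -> NA

Answer: NA NA NA NA NA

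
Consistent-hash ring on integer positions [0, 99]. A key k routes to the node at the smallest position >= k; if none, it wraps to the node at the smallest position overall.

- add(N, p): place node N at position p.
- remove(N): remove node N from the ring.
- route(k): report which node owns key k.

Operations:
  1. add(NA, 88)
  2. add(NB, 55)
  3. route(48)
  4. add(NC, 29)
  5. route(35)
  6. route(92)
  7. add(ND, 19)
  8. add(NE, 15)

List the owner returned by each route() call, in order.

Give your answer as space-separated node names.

Answer: NB NB NC

Derivation:
Op 1: add NA@88 -> ring=[88:NA]
Op 2: add NB@55 -> ring=[55:NB,88:NA]
Op 3: route key 48: smallest pos >= 48 is 55 -> NB
Op 4: add NC@29 -> ring=[29:NC,55:NB,88:NA]
Op 5: route key 35: smallest pos >= 35 is 55 -> NB
Op 6: route key 92: none >= 92, wrap to smallest pos 29 -> NC
Op 7: add ND@19 -> ring=[19:ND,29:NC,55:NB,88:NA]
Op 8: add NE@15 -> ring=[15:NE,19:ND,29:NC,55:NB,88:NA]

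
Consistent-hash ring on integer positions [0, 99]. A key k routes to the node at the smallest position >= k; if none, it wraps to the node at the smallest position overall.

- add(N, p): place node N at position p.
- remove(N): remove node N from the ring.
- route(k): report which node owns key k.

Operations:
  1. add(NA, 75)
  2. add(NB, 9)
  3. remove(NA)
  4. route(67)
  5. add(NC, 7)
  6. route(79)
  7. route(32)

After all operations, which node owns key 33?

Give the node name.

Answer: NC

Derivation:
Op 1: add NA@75 -> ring=[75:NA]
Op 2: add NB@9 -> ring=[9:NB,75:NA]
Op 3: remove NA -> ring=[9:NB]
Op 4: route key 67: none >= 67, wrap to smallest pos 9 -> NB
Op 5: add NC@7 -> ring=[7:NC,9:NB]
Op 6: route key 79: none >= 79, wrap to smallest pos 7 -> NC
Op 7: route key 32: none >= 32, wrap to smallest pos 7 -> NC
Final route key 33: none >= 33, wrap to smallest pos 7 -> NC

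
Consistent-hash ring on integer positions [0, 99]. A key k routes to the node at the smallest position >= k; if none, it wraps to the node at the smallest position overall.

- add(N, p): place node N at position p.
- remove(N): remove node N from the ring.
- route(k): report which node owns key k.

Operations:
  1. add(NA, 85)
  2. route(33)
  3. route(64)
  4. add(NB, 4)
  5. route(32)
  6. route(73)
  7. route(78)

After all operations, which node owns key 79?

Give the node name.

Op 1: add NA@85 -> ring=[85:NA]
Op 2: route key 33: smallest pos >= 33 is 85 -> NA
Op 3: route key 64: smallest pos >= 64 is 85 -> NA
Op 4: add NB@4 -> ring=[4:NB,85:NA]
Op 5: route key 32: smallest pos >= 32 is 85 -> NA
Op 6: route key 73: smallest pos >= 73 is 85 -> NA
Op 7: route key 78: smallest pos >= 78 is 85 -> NA
Final route key 79: smallest pos >= 79 is 85 -> NA

Answer: NA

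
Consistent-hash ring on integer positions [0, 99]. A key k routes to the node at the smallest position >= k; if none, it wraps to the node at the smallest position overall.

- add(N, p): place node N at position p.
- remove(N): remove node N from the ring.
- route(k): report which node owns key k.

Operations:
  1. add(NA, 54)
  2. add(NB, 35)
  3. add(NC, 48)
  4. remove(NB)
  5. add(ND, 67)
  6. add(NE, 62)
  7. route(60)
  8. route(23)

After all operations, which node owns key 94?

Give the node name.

Op 1: add NA@54 -> ring=[54:NA]
Op 2: add NB@35 -> ring=[35:NB,54:NA]
Op 3: add NC@48 -> ring=[35:NB,48:NC,54:NA]
Op 4: remove NB -> ring=[48:NC,54:NA]
Op 5: add ND@67 -> ring=[48:NC,54:NA,67:ND]
Op 6: add NE@62 -> ring=[48:NC,54:NA,62:NE,67:ND]
Op 7: route key 60: smallest pos >= 60 is 62 -> NE
Op 8: route key 23: smallest pos >= 23 is 48 -> NC
Final route key 94: none >= 94, wrap to smallest pos 48 -> NC

Answer: NC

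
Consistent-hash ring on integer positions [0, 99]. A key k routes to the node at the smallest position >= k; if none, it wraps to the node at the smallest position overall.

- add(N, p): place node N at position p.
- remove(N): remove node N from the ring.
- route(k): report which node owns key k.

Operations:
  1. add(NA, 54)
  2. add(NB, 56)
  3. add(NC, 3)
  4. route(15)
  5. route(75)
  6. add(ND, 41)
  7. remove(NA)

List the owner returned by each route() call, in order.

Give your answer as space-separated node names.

Answer: NA NC

Derivation:
Op 1: add NA@54 -> ring=[54:NA]
Op 2: add NB@56 -> ring=[54:NA,56:NB]
Op 3: add NC@3 -> ring=[3:NC,54:NA,56:NB]
Op 4: route key 15: smallest pos >= 15 is 54 -> NA
Op 5: route key 75: none >= 75, wrap to smallest pos 3 -> NC
Op 6: add ND@41 -> ring=[3:NC,41:ND,54:NA,56:NB]
Op 7: remove NA -> ring=[3:NC,41:ND,56:NB]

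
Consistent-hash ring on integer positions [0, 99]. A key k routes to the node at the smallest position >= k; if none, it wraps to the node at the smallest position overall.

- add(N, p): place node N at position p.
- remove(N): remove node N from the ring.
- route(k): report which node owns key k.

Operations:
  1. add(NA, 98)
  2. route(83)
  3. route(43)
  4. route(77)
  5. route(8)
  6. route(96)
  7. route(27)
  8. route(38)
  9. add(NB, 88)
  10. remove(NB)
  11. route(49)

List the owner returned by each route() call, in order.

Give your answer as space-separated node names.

Op 1: add NA@98 -> ring=[98:NA]
Op 2: route key 83: smallest pos >= 83 is 98 -> NA
Op 3: route key 43: smallest pos >= 43 is 98 -> NA
Op 4: route key 77: smallest pos >= 77 is 98 -> NA
Op 5: route key 8: smallest pos >= 8 is 98 -> NA
Op 6: route key 96: smallest pos >= 96 is 98 -> NA
Op 7: route key 27: smallest pos >= 27 is 98 -> NA
Op 8: route key 38: smallest pos >= 38 is 98 -> NA
Op 9: add NB@88 -> ring=[88:NB,98:NA]
Op 10: remove NB -> ring=[98:NA]
Op 11: route key 49: smallest pos >= 49 is 98 -> NA

Answer: NA NA NA NA NA NA NA NA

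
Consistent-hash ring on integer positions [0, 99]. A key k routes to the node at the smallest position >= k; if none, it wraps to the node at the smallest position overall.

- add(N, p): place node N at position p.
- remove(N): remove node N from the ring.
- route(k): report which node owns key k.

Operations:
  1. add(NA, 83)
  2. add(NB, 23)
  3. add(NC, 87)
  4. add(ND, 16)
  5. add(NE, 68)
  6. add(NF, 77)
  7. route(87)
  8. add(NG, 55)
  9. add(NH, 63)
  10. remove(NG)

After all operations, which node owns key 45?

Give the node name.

Op 1: add NA@83 -> ring=[83:NA]
Op 2: add NB@23 -> ring=[23:NB,83:NA]
Op 3: add NC@87 -> ring=[23:NB,83:NA,87:NC]
Op 4: add ND@16 -> ring=[16:ND,23:NB,83:NA,87:NC]
Op 5: add NE@68 -> ring=[16:ND,23:NB,68:NE,83:NA,87:NC]
Op 6: add NF@77 -> ring=[16:ND,23:NB,68:NE,77:NF,83:NA,87:NC]
Op 7: route key 87: smallest pos >= 87 is 87 -> NC
Op 8: add NG@55 -> ring=[16:ND,23:NB,55:NG,68:NE,77:NF,83:NA,87:NC]
Op 9: add NH@63 -> ring=[16:ND,23:NB,55:NG,63:NH,68:NE,77:NF,83:NA,87:NC]
Op 10: remove NG -> ring=[16:ND,23:NB,63:NH,68:NE,77:NF,83:NA,87:NC]
Final route key 45: smallest pos >= 45 is 63 -> NH

Answer: NH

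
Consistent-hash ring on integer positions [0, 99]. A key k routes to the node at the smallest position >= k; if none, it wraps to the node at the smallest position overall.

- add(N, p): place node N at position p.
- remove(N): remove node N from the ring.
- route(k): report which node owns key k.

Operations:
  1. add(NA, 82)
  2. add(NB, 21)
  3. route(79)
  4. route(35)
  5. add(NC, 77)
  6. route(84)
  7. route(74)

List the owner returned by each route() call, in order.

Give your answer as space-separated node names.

Op 1: add NA@82 -> ring=[82:NA]
Op 2: add NB@21 -> ring=[21:NB,82:NA]
Op 3: route key 79: smallest pos >= 79 is 82 -> NA
Op 4: route key 35: smallest pos >= 35 is 82 -> NA
Op 5: add NC@77 -> ring=[21:NB,77:NC,82:NA]
Op 6: route key 84: none >= 84, wrap to smallest pos 21 -> NB
Op 7: route key 74: smallest pos >= 74 is 77 -> NC

Answer: NA NA NB NC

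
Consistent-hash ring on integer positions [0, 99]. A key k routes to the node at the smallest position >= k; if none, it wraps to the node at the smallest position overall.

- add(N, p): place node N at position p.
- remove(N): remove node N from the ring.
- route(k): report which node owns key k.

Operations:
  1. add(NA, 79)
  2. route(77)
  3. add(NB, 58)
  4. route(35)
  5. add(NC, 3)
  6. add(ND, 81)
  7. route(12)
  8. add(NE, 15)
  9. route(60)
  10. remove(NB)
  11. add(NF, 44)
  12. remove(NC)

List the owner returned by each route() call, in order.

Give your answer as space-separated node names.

Op 1: add NA@79 -> ring=[79:NA]
Op 2: route key 77: smallest pos >= 77 is 79 -> NA
Op 3: add NB@58 -> ring=[58:NB,79:NA]
Op 4: route key 35: smallest pos >= 35 is 58 -> NB
Op 5: add NC@3 -> ring=[3:NC,58:NB,79:NA]
Op 6: add ND@81 -> ring=[3:NC,58:NB,79:NA,81:ND]
Op 7: route key 12: smallest pos >= 12 is 58 -> NB
Op 8: add NE@15 -> ring=[3:NC,15:NE,58:NB,79:NA,81:ND]
Op 9: route key 60: smallest pos >= 60 is 79 -> NA
Op 10: remove NB -> ring=[3:NC,15:NE,79:NA,81:ND]
Op 11: add NF@44 -> ring=[3:NC,15:NE,44:NF,79:NA,81:ND]
Op 12: remove NC -> ring=[15:NE,44:NF,79:NA,81:ND]

Answer: NA NB NB NA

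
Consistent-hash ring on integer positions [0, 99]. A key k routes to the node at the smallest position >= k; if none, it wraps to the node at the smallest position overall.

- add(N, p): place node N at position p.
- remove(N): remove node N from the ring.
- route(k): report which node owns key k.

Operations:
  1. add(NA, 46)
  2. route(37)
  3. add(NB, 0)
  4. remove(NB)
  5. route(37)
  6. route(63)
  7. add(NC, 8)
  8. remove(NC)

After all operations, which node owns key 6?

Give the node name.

Op 1: add NA@46 -> ring=[46:NA]
Op 2: route key 37: smallest pos >= 37 is 46 -> NA
Op 3: add NB@0 -> ring=[0:NB,46:NA]
Op 4: remove NB -> ring=[46:NA]
Op 5: route key 37: smallest pos >= 37 is 46 -> NA
Op 6: route key 63: none >= 63, wrap to smallest pos 46 -> NA
Op 7: add NC@8 -> ring=[8:NC,46:NA]
Op 8: remove NC -> ring=[46:NA]
Final route key 6: smallest pos >= 6 is 46 -> NA

Answer: NA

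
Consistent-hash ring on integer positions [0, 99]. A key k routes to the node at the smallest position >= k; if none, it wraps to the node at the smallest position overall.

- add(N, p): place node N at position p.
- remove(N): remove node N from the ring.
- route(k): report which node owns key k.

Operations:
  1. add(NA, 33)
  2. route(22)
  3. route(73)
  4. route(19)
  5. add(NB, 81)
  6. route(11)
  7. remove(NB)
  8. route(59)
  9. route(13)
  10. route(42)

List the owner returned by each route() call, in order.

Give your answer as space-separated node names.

Op 1: add NA@33 -> ring=[33:NA]
Op 2: route key 22: smallest pos >= 22 is 33 -> NA
Op 3: route key 73: none >= 73, wrap to smallest pos 33 -> NA
Op 4: route key 19: smallest pos >= 19 is 33 -> NA
Op 5: add NB@81 -> ring=[33:NA,81:NB]
Op 6: route key 11: smallest pos >= 11 is 33 -> NA
Op 7: remove NB -> ring=[33:NA]
Op 8: route key 59: none >= 59, wrap to smallest pos 33 -> NA
Op 9: route key 13: smallest pos >= 13 is 33 -> NA
Op 10: route key 42: none >= 42, wrap to smallest pos 33 -> NA

Answer: NA NA NA NA NA NA NA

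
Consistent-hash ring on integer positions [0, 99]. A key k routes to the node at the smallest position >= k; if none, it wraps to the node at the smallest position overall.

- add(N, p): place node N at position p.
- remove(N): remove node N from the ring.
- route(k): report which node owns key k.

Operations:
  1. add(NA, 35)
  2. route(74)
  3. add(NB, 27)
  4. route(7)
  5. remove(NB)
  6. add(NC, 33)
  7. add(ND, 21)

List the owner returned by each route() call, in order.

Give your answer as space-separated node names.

Answer: NA NB

Derivation:
Op 1: add NA@35 -> ring=[35:NA]
Op 2: route key 74: none >= 74, wrap to smallest pos 35 -> NA
Op 3: add NB@27 -> ring=[27:NB,35:NA]
Op 4: route key 7: smallest pos >= 7 is 27 -> NB
Op 5: remove NB -> ring=[35:NA]
Op 6: add NC@33 -> ring=[33:NC,35:NA]
Op 7: add ND@21 -> ring=[21:ND,33:NC,35:NA]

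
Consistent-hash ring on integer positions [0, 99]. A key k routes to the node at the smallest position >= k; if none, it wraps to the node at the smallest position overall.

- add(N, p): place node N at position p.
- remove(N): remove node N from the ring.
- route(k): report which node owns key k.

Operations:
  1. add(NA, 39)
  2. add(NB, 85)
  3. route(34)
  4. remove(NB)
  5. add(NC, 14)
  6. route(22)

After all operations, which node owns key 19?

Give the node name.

Answer: NA

Derivation:
Op 1: add NA@39 -> ring=[39:NA]
Op 2: add NB@85 -> ring=[39:NA,85:NB]
Op 3: route key 34: smallest pos >= 34 is 39 -> NA
Op 4: remove NB -> ring=[39:NA]
Op 5: add NC@14 -> ring=[14:NC,39:NA]
Op 6: route key 22: smallest pos >= 22 is 39 -> NA
Final route key 19: smallest pos >= 19 is 39 -> NA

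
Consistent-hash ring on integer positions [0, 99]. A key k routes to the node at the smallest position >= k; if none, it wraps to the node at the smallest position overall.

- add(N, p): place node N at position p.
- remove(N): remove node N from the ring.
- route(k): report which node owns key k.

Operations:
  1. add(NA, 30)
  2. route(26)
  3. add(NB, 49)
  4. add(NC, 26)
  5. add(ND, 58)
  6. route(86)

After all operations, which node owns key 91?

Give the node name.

Answer: NC

Derivation:
Op 1: add NA@30 -> ring=[30:NA]
Op 2: route key 26: smallest pos >= 26 is 30 -> NA
Op 3: add NB@49 -> ring=[30:NA,49:NB]
Op 4: add NC@26 -> ring=[26:NC,30:NA,49:NB]
Op 5: add ND@58 -> ring=[26:NC,30:NA,49:NB,58:ND]
Op 6: route key 86: none >= 86, wrap to smallest pos 26 -> NC
Final route key 91: none >= 91, wrap to smallest pos 26 -> NC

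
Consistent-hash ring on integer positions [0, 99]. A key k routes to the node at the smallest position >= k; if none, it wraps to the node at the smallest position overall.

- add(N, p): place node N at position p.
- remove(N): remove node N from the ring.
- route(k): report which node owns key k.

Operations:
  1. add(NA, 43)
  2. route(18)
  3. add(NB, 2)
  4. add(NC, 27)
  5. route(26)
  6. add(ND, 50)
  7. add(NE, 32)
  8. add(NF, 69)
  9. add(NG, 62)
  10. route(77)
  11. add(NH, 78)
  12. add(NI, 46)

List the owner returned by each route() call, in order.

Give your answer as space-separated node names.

Op 1: add NA@43 -> ring=[43:NA]
Op 2: route key 18: smallest pos >= 18 is 43 -> NA
Op 3: add NB@2 -> ring=[2:NB,43:NA]
Op 4: add NC@27 -> ring=[2:NB,27:NC,43:NA]
Op 5: route key 26: smallest pos >= 26 is 27 -> NC
Op 6: add ND@50 -> ring=[2:NB,27:NC,43:NA,50:ND]
Op 7: add NE@32 -> ring=[2:NB,27:NC,32:NE,43:NA,50:ND]
Op 8: add NF@69 -> ring=[2:NB,27:NC,32:NE,43:NA,50:ND,69:NF]
Op 9: add NG@62 -> ring=[2:NB,27:NC,32:NE,43:NA,50:ND,62:NG,69:NF]
Op 10: route key 77: none >= 77, wrap to smallest pos 2 -> NB
Op 11: add NH@78 -> ring=[2:NB,27:NC,32:NE,43:NA,50:ND,62:NG,69:NF,78:NH]
Op 12: add NI@46 -> ring=[2:NB,27:NC,32:NE,43:NA,46:NI,50:ND,62:NG,69:NF,78:NH]

Answer: NA NC NB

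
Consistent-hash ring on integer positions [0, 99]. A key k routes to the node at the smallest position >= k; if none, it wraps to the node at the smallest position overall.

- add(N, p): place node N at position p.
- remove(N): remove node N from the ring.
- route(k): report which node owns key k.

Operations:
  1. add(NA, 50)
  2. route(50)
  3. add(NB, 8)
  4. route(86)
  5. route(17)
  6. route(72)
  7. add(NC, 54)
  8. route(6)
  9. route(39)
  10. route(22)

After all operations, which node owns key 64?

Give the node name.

Op 1: add NA@50 -> ring=[50:NA]
Op 2: route key 50: smallest pos >= 50 is 50 -> NA
Op 3: add NB@8 -> ring=[8:NB,50:NA]
Op 4: route key 86: none >= 86, wrap to smallest pos 8 -> NB
Op 5: route key 17: smallest pos >= 17 is 50 -> NA
Op 6: route key 72: none >= 72, wrap to smallest pos 8 -> NB
Op 7: add NC@54 -> ring=[8:NB,50:NA,54:NC]
Op 8: route key 6: smallest pos >= 6 is 8 -> NB
Op 9: route key 39: smallest pos >= 39 is 50 -> NA
Op 10: route key 22: smallest pos >= 22 is 50 -> NA
Final route key 64: none >= 64, wrap to smallest pos 8 -> NB

Answer: NB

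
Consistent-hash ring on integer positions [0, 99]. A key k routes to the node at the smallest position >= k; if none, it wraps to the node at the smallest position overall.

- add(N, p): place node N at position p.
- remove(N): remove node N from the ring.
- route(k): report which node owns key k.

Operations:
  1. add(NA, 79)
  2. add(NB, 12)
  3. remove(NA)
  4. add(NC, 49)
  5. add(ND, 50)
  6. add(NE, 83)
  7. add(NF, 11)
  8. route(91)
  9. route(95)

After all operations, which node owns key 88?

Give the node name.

Answer: NF

Derivation:
Op 1: add NA@79 -> ring=[79:NA]
Op 2: add NB@12 -> ring=[12:NB,79:NA]
Op 3: remove NA -> ring=[12:NB]
Op 4: add NC@49 -> ring=[12:NB,49:NC]
Op 5: add ND@50 -> ring=[12:NB,49:NC,50:ND]
Op 6: add NE@83 -> ring=[12:NB,49:NC,50:ND,83:NE]
Op 7: add NF@11 -> ring=[11:NF,12:NB,49:NC,50:ND,83:NE]
Op 8: route key 91: none >= 91, wrap to smallest pos 11 -> NF
Op 9: route key 95: none >= 95, wrap to smallest pos 11 -> NF
Final route key 88: none >= 88, wrap to smallest pos 11 -> NF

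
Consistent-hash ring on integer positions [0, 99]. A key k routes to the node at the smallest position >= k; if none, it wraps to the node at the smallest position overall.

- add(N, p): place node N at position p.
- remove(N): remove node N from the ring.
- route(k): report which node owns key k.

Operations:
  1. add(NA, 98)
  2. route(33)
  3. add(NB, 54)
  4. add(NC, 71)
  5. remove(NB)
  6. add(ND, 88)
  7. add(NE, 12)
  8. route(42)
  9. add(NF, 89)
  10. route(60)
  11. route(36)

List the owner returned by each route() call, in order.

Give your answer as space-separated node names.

Answer: NA NC NC NC

Derivation:
Op 1: add NA@98 -> ring=[98:NA]
Op 2: route key 33: smallest pos >= 33 is 98 -> NA
Op 3: add NB@54 -> ring=[54:NB,98:NA]
Op 4: add NC@71 -> ring=[54:NB,71:NC,98:NA]
Op 5: remove NB -> ring=[71:NC,98:NA]
Op 6: add ND@88 -> ring=[71:NC,88:ND,98:NA]
Op 7: add NE@12 -> ring=[12:NE,71:NC,88:ND,98:NA]
Op 8: route key 42: smallest pos >= 42 is 71 -> NC
Op 9: add NF@89 -> ring=[12:NE,71:NC,88:ND,89:NF,98:NA]
Op 10: route key 60: smallest pos >= 60 is 71 -> NC
Op 11: route key 36: smallest pos >= 36 is 71 -> NC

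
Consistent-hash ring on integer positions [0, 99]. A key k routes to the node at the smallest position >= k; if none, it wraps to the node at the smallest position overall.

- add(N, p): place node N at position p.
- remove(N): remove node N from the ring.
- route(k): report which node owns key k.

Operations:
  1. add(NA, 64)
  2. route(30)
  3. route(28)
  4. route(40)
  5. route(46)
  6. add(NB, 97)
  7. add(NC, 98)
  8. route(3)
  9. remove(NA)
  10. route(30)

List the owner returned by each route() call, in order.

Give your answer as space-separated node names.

Answer: NA NA NA NA NA NB

Derivation:
Op 1: add NA@64 -> ring=[64:NA]
Op 2: route key 30: smallest pos >= 30 is 64 -> NA
Op 3: route key 28: smallest pos >= 28 is 64 -> NA
Op 4: route key 40: smallest pos >= 40 is 64 -> NA
Op 5: route key 46: smallest pos >= 46 is 64 -> NA
Op 6: add NB@97 -> ring=[64:NA,97:NB]
Op 7: add NC@98 -> ring=[64:NA,97:NB,98:NC]
Op 8: route key 3: smallest pos >= 3 is 64 -> NA
Op 9: remove NA -> ring=[97:NB,98:NC]
Op 10: route key 30: smallest pos >= 30 is 97 -> NB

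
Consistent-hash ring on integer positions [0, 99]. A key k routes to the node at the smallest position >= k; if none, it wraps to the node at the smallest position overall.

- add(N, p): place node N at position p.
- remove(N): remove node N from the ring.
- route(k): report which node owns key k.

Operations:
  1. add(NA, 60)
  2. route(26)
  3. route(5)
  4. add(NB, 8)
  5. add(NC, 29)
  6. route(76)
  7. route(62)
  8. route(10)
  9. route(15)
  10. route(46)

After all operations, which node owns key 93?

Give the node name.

Answer: NB

Derivation:
Op 1: add NA@60 -> ring=[60:NA]
Op 2: route key 26: smallest pos >= 26 is 60 -> NA
Op 3: route key 5: smallest pos >= 5 is 60 -> NA
Op 4: add NB@8 -> ring=[8:NB,60:NA]
Op 5: add NC@29 -> ring=[8:NB,29:NC,60:NA]
Op 6: route key 76: none >= 76, wrap to smallest pos 8 -> NB
Op 7: route key 62: none >= 62, wrap to smallest pos 8 -> NB
Op 8: route key 10: smallest pos >= 10 is 29 -> NC
Op 9: route key 15: smallest pos >= 15 is 29 -> NC
Op 10: route key 46: smallest pos >= 46 is 60 -> NA
Final route key 93: none >= 93, wrap to smallest pos 8 -> NB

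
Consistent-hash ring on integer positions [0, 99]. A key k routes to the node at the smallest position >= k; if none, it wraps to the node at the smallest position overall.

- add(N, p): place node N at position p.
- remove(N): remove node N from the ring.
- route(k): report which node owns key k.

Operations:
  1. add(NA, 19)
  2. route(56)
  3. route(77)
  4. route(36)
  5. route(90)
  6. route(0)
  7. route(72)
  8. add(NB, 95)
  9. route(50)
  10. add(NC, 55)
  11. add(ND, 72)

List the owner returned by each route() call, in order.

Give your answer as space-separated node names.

Op 1: add NA@19 -> ring=[19:NA]
Op 2: route key 56: none >= 56, wrap to smallest pos 19 -> NA
Op 3: route key 77: none >= 77, wrap to smallest pos 19 -> NA
Op 4: route key 36: none >= 36, wrap to smallest pos 19 -> NA
Op 5: route key 90: none >= 90, wrap to smallest pos 19 -> NA
Op 6: route key 0: smallest pos >= 0 is 19 -> NA
Op 7: route key 72: none >= 72, wrap to smallest pos 19 -> NA
Op 8: add NB@95 -> ring=[19:NA,95:NB]
Op 9: route key 50: smallest pos >= 50 is 95 -> NB
Op 10: add NC@55 -> ring=[19:NA,55:NC,95:NB]
Op 11: add ND@72 -> ring=[19:NA,55:NC,72:ND,95:NB]

Answer: NA NA NA NA NA NA NB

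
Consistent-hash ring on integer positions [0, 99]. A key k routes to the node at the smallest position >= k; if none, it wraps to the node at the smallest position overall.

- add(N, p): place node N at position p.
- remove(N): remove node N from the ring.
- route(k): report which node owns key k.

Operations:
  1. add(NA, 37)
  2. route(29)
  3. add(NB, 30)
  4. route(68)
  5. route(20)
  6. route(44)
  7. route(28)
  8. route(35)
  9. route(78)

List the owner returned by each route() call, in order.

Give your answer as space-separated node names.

Op 1: add NA@37 -> ring=[37:NA]
Op 2: route key 29: smallest pos >= 29 is 37 -> NA
Op 3: add NB@30 -> ring=[30:NB,37:NA]
Op 4: route key 68: none >= 68, wrap to smallest pos 30 -> NB
Op 5: route key 20: smallest pos >= 20 is 30 -> NB
Op 6: route key 44: none >= 44, wrap to smallest pos 30 -> NB
Op 7: route key 28: smallest pos >= 28 is 30 -> NB
Op 8: route key 35: smallest pos >= 35 is 37 -> NA
Op 9: route key 78: none >= 78, wrap to smallest pos 30 -> NB

Answer: NA NB NB NB NB NA NB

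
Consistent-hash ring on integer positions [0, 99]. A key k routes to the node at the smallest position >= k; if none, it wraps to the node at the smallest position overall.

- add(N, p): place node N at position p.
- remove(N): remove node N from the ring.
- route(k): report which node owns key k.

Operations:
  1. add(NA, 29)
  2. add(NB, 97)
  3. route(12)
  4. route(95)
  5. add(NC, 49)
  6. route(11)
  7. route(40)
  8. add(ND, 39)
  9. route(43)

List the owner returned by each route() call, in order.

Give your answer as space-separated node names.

Answer: NA NB NA NC NC

Derivation:
Op 1: add NA@29 -> ring=[29:NA]
Op 2: add NB@97 -> ring=[29:NA,97:NB]
Op 3: route key 12: smallest pos >= 12 is 29 -> NA
Op 4: route key 95: smallest pos >= 95 is 97 -> NB
Op 5: add NC@49 -> ring=[29:NA,49:NC,97:NB]
Op 6: route key 11: smallest pos >= 11 is 29 -> NA
Op 7: route key 40: smallest pos >= 40 is 49 -> NC
Op 8: add ND@39 -> ring=[29:NA,39:ND,49:NC,97:NB]
Op 9: route key 43: smallest pos >= 43 is 49 -> NC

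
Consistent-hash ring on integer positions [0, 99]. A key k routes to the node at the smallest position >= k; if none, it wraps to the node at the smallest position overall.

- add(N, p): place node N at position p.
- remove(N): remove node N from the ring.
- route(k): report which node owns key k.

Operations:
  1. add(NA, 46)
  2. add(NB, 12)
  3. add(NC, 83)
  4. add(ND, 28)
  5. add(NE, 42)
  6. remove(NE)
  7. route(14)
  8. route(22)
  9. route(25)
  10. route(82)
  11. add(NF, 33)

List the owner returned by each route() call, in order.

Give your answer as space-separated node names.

Op 1: add NA@46 -> ring=[46:NA]
Op 2: add NB@12 -> ring=[12:NB,46:NA]
Op 3: add NC@83 -> ring=[12:NB,46:NA,83:NC]
Op 4: add ND@28 -> ring=[12:NB,28:ND,46:NA,83:NC]
Op 5: add NE@42 -> ring=[12:NB,28:ND,42:NE,46:NA,83:NC]
Op 6: remove NE -> ring=[12:NB,28:ND,46:NA,83:NC]
Op 7: route key 14: smallest pos >= 14 is 28 -> ND
Op 8: route key 22: smallest pos >= 22 is 28 -> ND
Op 9: route key 25: smallest pos >= 25 is 28 -> ND
Op 10: route key 82: smallest pos >= 82 is 83 -> NC
Op 11: add NF@33 -> ring=[12:NB,28:ND,33:NF,46:NA,83:NC]

Answer: ND ND ND NC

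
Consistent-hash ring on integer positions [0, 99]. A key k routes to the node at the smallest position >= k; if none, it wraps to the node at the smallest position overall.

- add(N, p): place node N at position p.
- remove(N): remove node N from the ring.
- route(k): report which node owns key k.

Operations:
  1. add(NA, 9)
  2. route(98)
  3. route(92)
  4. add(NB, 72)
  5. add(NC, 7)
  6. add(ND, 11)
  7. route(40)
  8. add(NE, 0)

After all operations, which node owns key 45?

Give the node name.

Op 1: add NA@9 -> ring=[9:NA]
Op 2: route key 98: none >= 98, wrap to smallest pos 9 -> NA
Op 3: route key 92: none >= 92, wrap to smallest pos 9 -> NA
Op 4: add NB@72 -> ring=[9:NA,72:NB]
Op 5: add NC@7 -> ring=[7:NC,9:NA,72:NB]
Op 6: add ND@11 -> ring=[7:NC,9:NA,11:ND,72:NB]
Op 7: route key 40: smallest pos >= 40 is 72 -> NB
Op 8: add NE@0 -> ring=[0:NE,7:NC,9:NA,11:ND,72:NB]
Final route key 45: smallest pos >= 45 is 72 -> NB

Answer: NB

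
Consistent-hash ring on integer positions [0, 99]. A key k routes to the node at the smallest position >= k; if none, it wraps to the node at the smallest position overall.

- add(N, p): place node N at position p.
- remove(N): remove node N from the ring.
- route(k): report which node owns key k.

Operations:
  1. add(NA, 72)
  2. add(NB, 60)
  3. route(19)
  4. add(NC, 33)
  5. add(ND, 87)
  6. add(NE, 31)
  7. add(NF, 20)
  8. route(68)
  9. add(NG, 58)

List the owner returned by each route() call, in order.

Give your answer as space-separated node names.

Op 1: add NA@72 -> ring=[72:NA]
Op 2: add NB@60 -> ring=[60:NB,72:NA]
Op 3: route key 19: smallest pos >= 19 is 60 -> NB
Op 4: add NC@33 -> ring=[33:NC,60:NB,72:NA]
Op 5: add ND@87 -> ring=[33:NC,60:NB,72:NA,87:ND]
Op 6: add NE@31 -> ring=[31:NE,33:NC,60:NB,72:NA,87:ND]
Op 7: add NF@20 -> ring=[20:NF,31:NE,33:NC,60:NB,72:NA,87:ND]
Op 8: route key 68: smallest pos >= 68 is 72 -> NA
Op 9: add NG@58 -> ring=[20:NF,31:NE,33:NC,58:NG,60:NB,72:NA,87:ND]

Answer: NB NA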